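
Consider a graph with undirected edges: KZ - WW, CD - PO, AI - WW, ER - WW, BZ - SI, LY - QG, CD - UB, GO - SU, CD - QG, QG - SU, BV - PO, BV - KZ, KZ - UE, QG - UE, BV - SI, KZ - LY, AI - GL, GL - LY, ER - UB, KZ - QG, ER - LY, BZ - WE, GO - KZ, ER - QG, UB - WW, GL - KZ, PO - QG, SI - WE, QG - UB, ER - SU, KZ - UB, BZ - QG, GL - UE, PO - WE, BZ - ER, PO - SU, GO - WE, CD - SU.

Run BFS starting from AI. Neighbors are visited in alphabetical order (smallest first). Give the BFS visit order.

Visit AI; enqueue GL, WW → queue [GL, WW]
Visit GL; enqueue KZ, LY, UE → queue [WW, KZ, LY, UE]
Visit WW; enqueue ER, UB → queue [KZ, LY, UE, ER, UB]
Visit KZ; enqueue BV, GO, QG → queue [LY, UE, ER, UB, BV, GO, QG]
Visit LY → queue [UE, ER, UB, BV, GO, QG]
Visit UE → queue [ER, UB, BV, GO, QG]
Visit ER; enqueue BZ, SU → queue [UB, BV, GO, QG, BZ, SU]
Visit UB; enqueue CD → queue [BV, GO, QG, BZ, SU, CD]
Visit BV; enqueue PO, SI → queue [GO, QG, BZ, SU, CD, PO, SI]
Visit GO; enqueue WE → queue [QG, BZ, SU, CD, PO, SI, WE]
Visit QG → queue [BZ, SU, CD, PO, SI, WE]
Visit BZ → queue [SU, CD, PO, SI, WE]
Visit SU → queue [CD, PO, SI, WE]
Visit CD → queue [PO, SI, WE]
Visit PO → queue [SI, WE]
Visit SI → queue [WE]
Visit WE → queue []

AI, GL, WW, KZ, LY, UE, ER, UB, BV, GO, QG, BZ, SU, CD, PO, SI, WE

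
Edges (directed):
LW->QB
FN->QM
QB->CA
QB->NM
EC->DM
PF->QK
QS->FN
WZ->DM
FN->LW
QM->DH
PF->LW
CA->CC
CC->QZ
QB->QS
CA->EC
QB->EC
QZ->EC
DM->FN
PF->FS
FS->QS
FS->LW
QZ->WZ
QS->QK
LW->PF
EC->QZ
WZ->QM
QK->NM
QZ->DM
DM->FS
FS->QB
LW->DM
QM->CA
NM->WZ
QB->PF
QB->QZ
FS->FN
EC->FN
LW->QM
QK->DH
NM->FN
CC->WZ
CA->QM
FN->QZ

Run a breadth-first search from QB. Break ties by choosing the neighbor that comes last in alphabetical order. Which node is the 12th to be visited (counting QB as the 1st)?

LW

Visit QB; enqueue QZ, QS, PF, NM, EC, CA → queue [QZ, QS, PF, NM, EC, CA]
Visit QZ; enqueue WZ, DM → queue [QS, PF, NM, EC, CA, WZ, DM]
Visit QS; enqueue QK, FN → queue [PF, NM, EC, CA, WZ, DM, QK, FN]
Visit PF; enqueue LW, FS → queue [NM, EC, CA, WZ, DM, QK, FN, LW, FS]
Visit NM → queue [EC, CA, WZ, DM, QK, FN, LW, FS]
Visit EC → queue [CA, WZ, DM, QK, FN, LW, FS]
Visit CA; enqueue QM, CC → queue [WZ, DM, QK, FN, LW, FS, QM, CC]
Visit WZ → queue [DM, QK, FN, LW, FS, QM, CC]
Visit DM → queue [QK, FN, LW, FS, QM, CC]
Visit QK; enqueue DH → queue [FN, LW, FS, QM, CC, DH]
Visit FN → queue [LW, FS, QM, CC, DH]
Visit LW → queue [FS, QM, CC, DH]
Visit FS → queue [QM, CC, DH]
Visit QM → queue [CC, DH]
Visit CC → queue [DH]
Visit DH → queue []

Visit order: QB, QZ, QS, PF, NM, EC, CA, WZ, DM, QK, FN, LW, FS, QM, CC, DH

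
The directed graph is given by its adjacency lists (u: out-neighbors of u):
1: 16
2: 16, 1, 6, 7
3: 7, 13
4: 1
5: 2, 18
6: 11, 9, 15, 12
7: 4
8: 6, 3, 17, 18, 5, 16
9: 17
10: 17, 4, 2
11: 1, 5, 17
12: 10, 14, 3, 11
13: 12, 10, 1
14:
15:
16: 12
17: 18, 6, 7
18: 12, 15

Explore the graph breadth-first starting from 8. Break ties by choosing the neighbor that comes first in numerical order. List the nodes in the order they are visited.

Visit 8; enqueue 3, 5, 6, 16, 17, 18 → queue [3, 5, 6, 16, 17, 18]
Visit 3; enqueue 7, 13 → queue [5, 6, 16, 17, 18, 7, 13]
Visit 5; enqueue 2 → queue [6, 16, 17, 18, 7, 13, 2]
Visit 6; enqueue 9, 11, 12, 15 → queue [16, 17, 18, 7, 13, 2, 9, 11, 12, 15]
Visit 16 → queue [17, 18, 7, 13, 2, 9, 11, 12, 15]
Visit 17 → queue [18, 7, 13, 2, 9, 11, 12, 15]
Visit 18 → queue [7, 13, 2, 9, 11, 12, 15]
Visit 7; enqueue 4 → queue [13, 2, 9, 11, 12, 15, 4]
Visit 13; enqueue 1, 10 → queue [2, 9, 11, 12, 15, 4, 1, 10]
Visit 2 → queue [9, 11, 12, 15, 4, 1, 10]
Visit 9 → queue [11, 12, 15, 4, 1, 10]
Visit 11 → queue [12, 15, 4, 1, 10]
Visit 12; enqueue 14 → queue [15, 4, 1, 10, 14]
Visit 15 → queue [4, 1, 10, 14]
Visit 4 → queue [1, 10, 14]
Visit 1 → queue [10, 14]
Visit 10 → queue [14]
Visit 14 → queue []

8 -> 3 -> 5 -> 6 -> 16 -> 17 -> 18 -> 7 -> 13 -> 2 -> 9 -> 11 -> 12 -> 15 -> 4 -> 1 -> 10 -> 14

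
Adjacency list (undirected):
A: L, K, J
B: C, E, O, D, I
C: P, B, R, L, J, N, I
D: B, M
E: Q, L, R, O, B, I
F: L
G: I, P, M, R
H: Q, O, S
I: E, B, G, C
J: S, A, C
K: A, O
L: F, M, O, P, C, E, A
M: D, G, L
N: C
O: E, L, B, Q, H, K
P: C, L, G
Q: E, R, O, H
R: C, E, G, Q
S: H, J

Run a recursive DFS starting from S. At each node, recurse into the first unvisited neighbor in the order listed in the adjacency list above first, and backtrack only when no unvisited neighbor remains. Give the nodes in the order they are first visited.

Visit S
S → H
H → Q
Q → E
E → L
L → F
L → M
M → D
D → B
B → C
C → P
P → G
G → I
G → R
C → J
J → A
A → K
K → O
C → N

S, H, Q, E, L, F, M, D, B, C, P, G, I, R, J, A, K, O, N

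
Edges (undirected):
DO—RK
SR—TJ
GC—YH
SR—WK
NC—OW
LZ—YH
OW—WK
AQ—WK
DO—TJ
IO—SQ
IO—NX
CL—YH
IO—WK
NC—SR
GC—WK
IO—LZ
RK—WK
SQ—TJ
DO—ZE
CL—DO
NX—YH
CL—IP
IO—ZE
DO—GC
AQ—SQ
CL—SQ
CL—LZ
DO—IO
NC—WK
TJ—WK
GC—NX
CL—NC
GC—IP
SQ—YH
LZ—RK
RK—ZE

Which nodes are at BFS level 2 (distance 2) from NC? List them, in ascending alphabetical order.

AQ, DO, GC, IO, IP, LZ, RK, SQ, TJ, YH

Level 0: NC
Level 1: CL, OW, SR, WK
Level 2: AQ, DO, GC, IO, IP, LZ, RK, SQ, TJ, YH
Level 3: NX, ZE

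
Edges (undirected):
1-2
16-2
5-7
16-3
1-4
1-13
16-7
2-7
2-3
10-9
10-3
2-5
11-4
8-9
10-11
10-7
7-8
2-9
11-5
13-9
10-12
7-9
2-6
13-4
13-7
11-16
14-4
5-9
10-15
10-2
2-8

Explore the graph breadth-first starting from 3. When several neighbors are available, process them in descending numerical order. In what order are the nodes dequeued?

Visit 3; enqueue 16, 10, 2 → queue [16, 10, 2]
Visit 16; enqueue 11, 7 → queue [10, 2, 11, 7]
Visit 10; enqueue 15, 12, 9 → queue [2, 11, 7, 15, 12, 9]
Visit 2; enqueue 8, 6, 5, 1 → queue [11, 7, 15, 12, 9, 8, 6, 5, 1]
Visit 11; enqueue 4 → queue [7, 15, 12, 9, 8, 6, 5, 1, 4]
Visit 7; enqueue 13 → queue [15, 12, 9, 8, 6, 5, 1, 4, 13]
Visit 15 → queue [12, 9, 8, 6, 5, 1, 4, 13]
Visit 12 → queue [9, 8, 6, 5, 1, 4, 13]
Visit 9 → queue [8, 6, 5, 1, 4, 13]
Visit 8 → queue [6, 5, 1, 4, 13]
Visit 6 → queue [5, 1, 4, 13]
Visit 5 → queue [1, 4, 13]
Visit 1 → queue [4, 13]
Visit 4; enqueue 14 → queue [13, 14]
Visit 13 → queue [14]
Visit 14 → queue []

3, 16, 10, 2, 11, 7, 15, 12, 9, 8, 6, 5, 1, 4, 13, 14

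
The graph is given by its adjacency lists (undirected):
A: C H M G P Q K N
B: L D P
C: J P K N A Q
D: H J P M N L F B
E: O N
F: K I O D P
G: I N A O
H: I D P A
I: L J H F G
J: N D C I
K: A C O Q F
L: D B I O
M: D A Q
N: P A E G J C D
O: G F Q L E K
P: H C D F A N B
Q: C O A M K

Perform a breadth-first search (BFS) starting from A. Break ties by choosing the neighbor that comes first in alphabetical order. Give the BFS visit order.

A, C, G, H, K, M, N, P, Q, J, I, O, D, F, E, B, L

Visit A; enqueue C, G, H, K, M, N, P, Q → queue [C, G, H, K, M, N, P, Q]
Visit C; enqueue J → queue [G, H, K, M, N, P, Q, J]
Visit G; enqueue I, O → queue [H, K, M, N, P, Q, J, I, O]
Visit H; enqueue D → queue [K, M, N, P, Q, J, I, O, D]
Visit K; enqueue F → queue [M, N, P, Q, J, I, O, D, F]
Visit M → queue [N, P, Q, J, I, O, D, F]
Visit N; enqueue E → queue [P, Q, J, I, O, D, F, E]
Visit P; enqueue B → queue [Q, J, I, O, D, F, E, B]
Visit Q → queue [J, I, O, D, F, E, B]
Visit J → queue [I, O, D, F, E, B]
Visit I; enqueue L → queue [O, D, F, E, B, L]
Visit O → queue [D, F, E, B, L]
Visit D → queue [F, E, B, L]
Visit F → queue [E, B, L]
Visit E → queue [B, L]
Visit B → queue [L]
Visit L → queue []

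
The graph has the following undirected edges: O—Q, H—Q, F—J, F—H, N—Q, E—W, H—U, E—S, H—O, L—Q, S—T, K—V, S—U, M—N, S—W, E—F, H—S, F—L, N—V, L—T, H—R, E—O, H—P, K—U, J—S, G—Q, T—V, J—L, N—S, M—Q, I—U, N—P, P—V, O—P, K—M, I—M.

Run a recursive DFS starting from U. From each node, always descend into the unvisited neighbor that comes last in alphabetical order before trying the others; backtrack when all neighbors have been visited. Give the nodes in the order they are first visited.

Visit U
U → S
S → W
W → E
E → O
O → Q
Q → N
N → V
V → T
T → L
L → J
J → F
F → H
H → R
H → P
V → K
K → M
M → I
Q → G

U S W E O Q N V T L J F H R P K M I G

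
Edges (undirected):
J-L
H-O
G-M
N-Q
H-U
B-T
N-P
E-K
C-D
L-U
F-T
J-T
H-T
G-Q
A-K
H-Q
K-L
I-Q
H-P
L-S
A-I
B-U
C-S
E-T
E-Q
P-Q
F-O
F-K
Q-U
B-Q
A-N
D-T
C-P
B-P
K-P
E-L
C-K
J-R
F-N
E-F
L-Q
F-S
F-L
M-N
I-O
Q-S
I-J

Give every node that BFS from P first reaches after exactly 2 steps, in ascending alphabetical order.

Level 0: P
Level 1: B, C, H, K, N, Q
Level 2: A, D, E, F, G, I, L, M, O, S, T, U
Level 3: J
Level 4: R

A, D, E, F, G, I, L, M, O, S, T, U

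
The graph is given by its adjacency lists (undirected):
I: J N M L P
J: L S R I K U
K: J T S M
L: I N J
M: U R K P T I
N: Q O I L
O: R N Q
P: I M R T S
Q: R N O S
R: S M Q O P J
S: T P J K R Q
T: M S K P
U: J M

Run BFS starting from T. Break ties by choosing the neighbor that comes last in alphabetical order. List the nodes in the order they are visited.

T, S, P, M, K, R, Q, J, I, U, O, N, L

Visit T; enqueue S, P, M, K → queue [S, P, M, K]
Visit S; enqueue R, Q, J → queue [P, M, K, R, Q, J]
Visit P; enqueue I → queue [M, K, R, Q, J, I]
Visit M; enqueue U → queue [K, R, Q, J, I, U]
Visit K → queue [R, Q, J, I, U]
Visit R; enqueue O → queue [Q, J, I, U, O]
Visit Q; enqueue N → queue [J, I, U, O, N]
Visit J; enqueue L → queue [I, U, O, N, L]
Visit I → queue [U, O, N, L]
Visit U → queue [O, N, L]
Visit O → queue [N, L]
Visit N → queue [L]
Visit L → queue []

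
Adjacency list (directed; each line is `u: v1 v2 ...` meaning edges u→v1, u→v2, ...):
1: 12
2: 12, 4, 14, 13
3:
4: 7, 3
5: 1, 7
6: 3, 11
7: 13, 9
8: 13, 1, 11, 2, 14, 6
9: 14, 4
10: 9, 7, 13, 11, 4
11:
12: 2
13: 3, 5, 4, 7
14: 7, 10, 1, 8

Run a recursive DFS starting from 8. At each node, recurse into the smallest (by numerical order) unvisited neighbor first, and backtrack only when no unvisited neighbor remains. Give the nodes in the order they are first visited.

8, 1, 12, 2, 4, 3, 7, 9, 14, 10, 11, 13, 5, 6

Visit 8
8 → 1
1 → 12
12 → 2
2 → 4
4 → 3
4 → 7
7 → 9
9 → 14
14 → 10
10 → 11
10 → 13
13 → 5
8 → 6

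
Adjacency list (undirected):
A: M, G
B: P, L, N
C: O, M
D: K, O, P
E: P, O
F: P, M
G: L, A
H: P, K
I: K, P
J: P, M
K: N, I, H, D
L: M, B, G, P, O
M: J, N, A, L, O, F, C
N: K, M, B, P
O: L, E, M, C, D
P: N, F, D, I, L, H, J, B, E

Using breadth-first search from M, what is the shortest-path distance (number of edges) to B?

2

Level 0: M
Level 1: A, C, F, J, L, N, O
Level 2: B, D, E, G, K, P
Level 3: H, I
B first appears at level 2.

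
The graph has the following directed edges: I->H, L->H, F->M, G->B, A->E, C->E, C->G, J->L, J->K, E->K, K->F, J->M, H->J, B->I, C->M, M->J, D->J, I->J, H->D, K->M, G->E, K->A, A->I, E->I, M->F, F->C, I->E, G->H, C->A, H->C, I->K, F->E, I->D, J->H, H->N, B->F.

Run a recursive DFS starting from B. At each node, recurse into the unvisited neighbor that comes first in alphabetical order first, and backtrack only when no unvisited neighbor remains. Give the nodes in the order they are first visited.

B, F, C, A, E, I, D, J, H, N, K, M, L, G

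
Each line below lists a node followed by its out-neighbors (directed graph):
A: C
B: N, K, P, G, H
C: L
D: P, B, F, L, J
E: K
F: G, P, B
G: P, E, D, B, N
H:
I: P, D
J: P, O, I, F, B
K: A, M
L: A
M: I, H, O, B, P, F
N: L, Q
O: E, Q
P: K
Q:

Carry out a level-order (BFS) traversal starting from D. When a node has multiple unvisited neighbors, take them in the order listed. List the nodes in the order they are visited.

Visit D; enqueue P, B, F, L, J → queue [P, B, F, L, J]
Visit P; enqueue K → queue [B, F, L, J, K]
Visit B; enqueue N, G, H → queue [F, L, J, K, N, G, H]
Visit F → queue [L, J, K, N, G, H]
Visit L; enqueue A → queue [J, K, N, G, H, A]
Visit J; enqueue O, I → queue [K, N, G, H, A, O, I]
Visit K; enqueue M → queue [N, G, H, A, O, I, M]
Visit N; enqueue Q → queue [G, H, A, O, I, M, Q]
Visit G; enqueue E → queue [H, A, O, I, M, Q, E]
Visit H → queue [A, O, I, M, Q, E]
Visit A; enqueue C → queue [O, I, M, Q, E, C]
Visit O → queue [I, M, Q, E, C]
Visit I → queue [M, Q, E, C]
Visit M → queue [Q, E, C]
Visit Q → queue [E, C]
Visit E → queue [C]
Visit C → queue []

D P B F L J K N G H A O I M Q E C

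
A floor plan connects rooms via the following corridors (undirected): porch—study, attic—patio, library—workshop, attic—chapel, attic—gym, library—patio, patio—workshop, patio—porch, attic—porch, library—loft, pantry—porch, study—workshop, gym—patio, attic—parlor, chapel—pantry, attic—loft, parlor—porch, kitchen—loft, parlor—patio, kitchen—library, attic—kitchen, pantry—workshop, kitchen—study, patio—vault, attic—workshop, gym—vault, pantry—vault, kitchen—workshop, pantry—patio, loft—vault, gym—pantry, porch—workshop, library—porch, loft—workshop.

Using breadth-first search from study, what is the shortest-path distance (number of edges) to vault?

3

Level 0: study
Level 1: kitchen, porch, workshop
Level 2: attic, library, loft, pantry, parlor, patio
Level 3: chapel, gym, vault
vault first appears at level 3.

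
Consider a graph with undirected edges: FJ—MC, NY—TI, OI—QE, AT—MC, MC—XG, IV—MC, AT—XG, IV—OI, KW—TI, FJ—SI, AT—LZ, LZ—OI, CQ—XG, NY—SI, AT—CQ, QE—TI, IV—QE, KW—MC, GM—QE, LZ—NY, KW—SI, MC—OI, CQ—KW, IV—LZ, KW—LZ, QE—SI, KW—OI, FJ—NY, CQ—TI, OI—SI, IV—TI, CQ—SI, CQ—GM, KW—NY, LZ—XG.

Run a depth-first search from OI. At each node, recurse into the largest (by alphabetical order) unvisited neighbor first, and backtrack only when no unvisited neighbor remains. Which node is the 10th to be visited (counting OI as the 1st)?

CQ

Visit OI
OI → SI
SI → QE
QE → TI
TI → NY
NY → LZ
LZ → XG
XG → MC
MC → KW
KW → CQ
CQ → GM
CQ → AT
MC → IV
MC → FJ

Visit order: OI, SI, QE, TI, NY, LZ, XG, MC, KW, CQ, GM, AT, IV, FJ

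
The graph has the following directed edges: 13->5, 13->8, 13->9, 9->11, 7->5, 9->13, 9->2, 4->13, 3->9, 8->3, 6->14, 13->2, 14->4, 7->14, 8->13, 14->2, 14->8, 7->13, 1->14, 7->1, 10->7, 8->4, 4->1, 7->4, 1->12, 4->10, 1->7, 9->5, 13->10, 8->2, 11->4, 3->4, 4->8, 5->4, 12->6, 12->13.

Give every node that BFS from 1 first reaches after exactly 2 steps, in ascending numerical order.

Level 0: 1
Level 1: 7, 12, 14
Level 2: 2, 4, 5, 6, 8, 13
Level 3: 3, 9, 10
Level 4: 11

2, 4, 5, 6, 8, 13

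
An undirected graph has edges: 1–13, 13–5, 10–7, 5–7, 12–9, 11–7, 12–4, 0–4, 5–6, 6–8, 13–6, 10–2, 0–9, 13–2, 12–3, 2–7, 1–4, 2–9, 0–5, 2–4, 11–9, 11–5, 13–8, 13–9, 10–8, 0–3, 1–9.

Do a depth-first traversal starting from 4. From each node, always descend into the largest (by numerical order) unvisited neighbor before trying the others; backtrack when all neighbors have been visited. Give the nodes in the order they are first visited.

4 12 9 13 8 10 7 11 5 6 0 3 2 1

Visit 4
4 → 12
12 → 9
9 → 13
13 → 8
8 → 10
10 → 7
7 → 11
11 → 5
5 → 6
5 → 0
0 → 3
7 → 2
13 → 1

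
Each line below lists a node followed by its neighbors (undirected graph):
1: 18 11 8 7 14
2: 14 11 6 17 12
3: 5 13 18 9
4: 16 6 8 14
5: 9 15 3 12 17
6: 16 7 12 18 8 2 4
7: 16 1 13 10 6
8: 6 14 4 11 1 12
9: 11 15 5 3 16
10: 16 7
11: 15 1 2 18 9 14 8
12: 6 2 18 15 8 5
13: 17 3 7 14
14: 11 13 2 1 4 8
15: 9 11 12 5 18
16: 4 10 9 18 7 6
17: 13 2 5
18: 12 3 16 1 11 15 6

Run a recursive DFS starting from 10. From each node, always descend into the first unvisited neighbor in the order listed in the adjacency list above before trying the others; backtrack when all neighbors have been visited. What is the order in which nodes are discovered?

Visit 10
10 → 16
16 → 4
4 → 6
6 → 7
7 → 1
1 → 18
18 → 12
12 → 2
2 → 14
14 → 11
11 → 15
15 → 9
9 → 5
5 → 3
3 → 13
13 → 17
11 → 8

10 → 16 → 4 → 6 → 7 → 1 → 18 → 12 → 2 → 14 → 11 → 15 → 9 → 5 → 3 → 13 → 17 → 8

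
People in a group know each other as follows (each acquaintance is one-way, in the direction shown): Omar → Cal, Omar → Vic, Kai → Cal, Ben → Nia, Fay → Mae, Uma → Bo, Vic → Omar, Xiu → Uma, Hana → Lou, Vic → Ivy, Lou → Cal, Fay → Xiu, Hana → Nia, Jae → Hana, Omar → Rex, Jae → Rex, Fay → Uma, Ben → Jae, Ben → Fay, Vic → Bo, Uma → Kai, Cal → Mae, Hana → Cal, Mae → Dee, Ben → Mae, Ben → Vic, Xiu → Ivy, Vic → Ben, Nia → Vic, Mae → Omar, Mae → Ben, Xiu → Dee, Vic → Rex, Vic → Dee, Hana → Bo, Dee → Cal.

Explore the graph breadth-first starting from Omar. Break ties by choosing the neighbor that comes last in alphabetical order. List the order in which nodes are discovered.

Omar → Vic → Rex → Cal → Ivy → Dee → Bo → Ben → Mae → Nia → Jae → Fay → Hana → Xiu → Uma → Lou → Kai

Visit Omar; enqueue Vic, Rex, Cal → queue [Vic, Rex, Cal]
Visit Vic; enqueue Ivy, Dee, Bo, Ben → queue [Rex, Cal, Ivy, Dee, Bo, Ben]
Visit Rex → queue [Cal, Ivy, Dee, Bo, Ben]
Visit Cal; enqueue Mae → queue [Ivy, Dee, Bo, Ben, Mae]
Visit Ivy → queue [Dee, Bo, Ben, Mae]
Visit Dee → queue [Bo, Ben, Mae]
Visit Bo → queue [Ben, Mae]
Visit Ben; enqueue Nia, Jae, Fay → queue [Mae, Nia, Jae, Fay]
Visit Mae → queue [Nia, Jae, Fay]
Visit Nia → queue [Jae, Fay]
Visit Jae; enqueue Hana → queue [Fay, Hana]
Visit Fay; enqueue Xiu, Uma → queue [Hana, Xiu, Uma]
Visit Hana; enqueue Lou → queue [Xiu, Uma, Lou]
Visit Xiu → queue [Uma, Lou]
Visit Uma; enqueue Kai → queue [Lou, Kai]
Visit Lou → queue [Kai]
Visit Kai → queue []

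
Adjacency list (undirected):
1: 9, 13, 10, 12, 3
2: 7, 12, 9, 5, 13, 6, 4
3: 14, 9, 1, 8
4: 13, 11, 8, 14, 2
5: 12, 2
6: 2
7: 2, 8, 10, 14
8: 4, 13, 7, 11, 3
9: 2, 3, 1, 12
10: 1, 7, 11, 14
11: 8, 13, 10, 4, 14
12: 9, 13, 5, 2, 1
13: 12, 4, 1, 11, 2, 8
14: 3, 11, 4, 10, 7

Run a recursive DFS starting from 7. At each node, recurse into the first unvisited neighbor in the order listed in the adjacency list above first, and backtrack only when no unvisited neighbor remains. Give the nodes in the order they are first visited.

7 -> 2 -> 12 -> 9 -> 3 -> 14 -> 11 -> 8 -> 4 -> 13 -> 1 -> 10 -> 5 -> 6

Visit 7
7 → 2
2 → 12
12 → 9
9 → 3
3 → 14
14 → 11
11 → 8
8 → 4
4 → 13
13 → 1
1 → 10
12 → 5
2 → 6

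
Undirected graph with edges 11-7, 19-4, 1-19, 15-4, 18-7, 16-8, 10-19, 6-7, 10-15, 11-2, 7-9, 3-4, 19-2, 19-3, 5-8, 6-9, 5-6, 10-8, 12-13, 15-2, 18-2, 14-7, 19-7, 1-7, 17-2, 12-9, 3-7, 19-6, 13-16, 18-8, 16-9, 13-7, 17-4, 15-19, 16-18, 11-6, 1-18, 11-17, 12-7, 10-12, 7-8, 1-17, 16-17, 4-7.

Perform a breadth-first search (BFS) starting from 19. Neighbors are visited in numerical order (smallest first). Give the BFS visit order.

19, 1, 2, 3, 4, 6, 7, 10, 15, 17, 18, 11, 5, 9, 8, 12, 13, 14, 16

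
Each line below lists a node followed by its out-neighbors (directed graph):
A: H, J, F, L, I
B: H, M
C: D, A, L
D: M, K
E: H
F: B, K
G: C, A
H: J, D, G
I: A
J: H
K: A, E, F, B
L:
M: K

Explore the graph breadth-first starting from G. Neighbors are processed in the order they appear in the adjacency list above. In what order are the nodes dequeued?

Visit G; enqueue C, A → queue [C, A]
Visit C; enqueue D, L → queue [A, D, L]
Visit A; enqueue H, J, F, I → queue [D, L, H, J, F, I]
Visit D; enqueue M, K → queue [L, H, J, F, I, M, K]
Visit L → queue [H, J, F, I, M, K]
Visit H → queue [J, F, I, M, K]
Visit J → queue [F, I, M, K]
Visit F; enqueue B → queue [I, M, K, B]
Visit I → queue [M, K, B]
Visit M → queue [K, B]
Visit K; enqueue E → queue [B, E]
Visit B → queue [E]
Visit E → queue []

G, C, A, D, L, H, J, F, I, M, K, B, E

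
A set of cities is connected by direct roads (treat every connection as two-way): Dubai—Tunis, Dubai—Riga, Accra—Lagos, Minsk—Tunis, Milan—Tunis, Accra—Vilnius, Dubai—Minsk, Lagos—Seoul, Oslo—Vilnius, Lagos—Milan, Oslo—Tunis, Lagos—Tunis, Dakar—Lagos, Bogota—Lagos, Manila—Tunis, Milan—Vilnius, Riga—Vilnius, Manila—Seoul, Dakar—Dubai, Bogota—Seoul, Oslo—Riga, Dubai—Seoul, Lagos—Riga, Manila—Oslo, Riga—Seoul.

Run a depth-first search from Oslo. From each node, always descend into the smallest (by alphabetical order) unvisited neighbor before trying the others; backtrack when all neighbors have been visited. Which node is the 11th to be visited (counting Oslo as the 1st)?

Dakar

Visit Oslo
Oslo → Manila
Manila → Seoul
Seoul → Bogota
Bogota → Lagos
Lagos → Accra
Accra → Vilnius
Vilnius → Milan
Milan → Tunis
Tunis → Dubai
Dubai → Dakar
Dubai → Minsk
Dubai → Riga

Visit order: Oslo, Manila, Seoul, Bogota, Lagos, Accra, Vilnius, Milan, Tunis, Dubai, Dakar, Minsk, Riga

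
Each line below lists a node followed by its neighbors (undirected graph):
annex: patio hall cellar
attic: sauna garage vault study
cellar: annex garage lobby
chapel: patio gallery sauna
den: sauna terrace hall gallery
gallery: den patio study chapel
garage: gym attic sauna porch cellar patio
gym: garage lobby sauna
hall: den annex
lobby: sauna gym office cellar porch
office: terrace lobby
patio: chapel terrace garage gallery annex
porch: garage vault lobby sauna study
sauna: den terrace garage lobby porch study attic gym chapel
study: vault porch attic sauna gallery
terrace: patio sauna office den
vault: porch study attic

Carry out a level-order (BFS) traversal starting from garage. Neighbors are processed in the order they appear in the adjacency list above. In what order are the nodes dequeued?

Visit garage; enqueue gym, attic, sauna, porch, cellar, patio → queue [gym, attic, sauna, porch, cellar, patio]
Visit gym; enqueue lobby → queue [attic, sauna, porch, cellar, patio, lobby]
Visit attic; enqueue vault, study → queue [sauna, porch, cellar, patio, lobby, vault, study]
Visit sauna; enqueue den, terrace, chapel → queue [porch, cellar, patio, lobby, vault, study, den, terrace, chapel]
Visit porch → queue [cellar, patio, lobby, vault, study, den, terrace, chapel]
Visit cellar; enqueue annex → queue [patio, lobby, vault, study, den, terrace, chapel, annex]
Visit patio; enqueue gallery → queue [lobby, vault, study, den, terrace, chapel, annex, gallery]
Visit lobby; enqueue office → queue [vault, study, den, terrace, chapel, annex, gallery, office]
Visit vault → queue [study, den, terrace, chapel, annex, gallery, office]
Visit study → queue [den, terrace, chapel, annex, gallery, office]
Visit den; enqueue hall → queue [terrace, chapel, annex, gallery, office, hall]
Visit terrace → queue [chapel, annex, gallery, office, hall]
Visit chapel → queue [annex, gallery, office, hall]
Visit annex → queue [gallery, office, hall]
Visit gallery → queue [office, hall]
Visit office → queue [hall]
Visit hall → queue []

garage gym attic sauna porch cellar patio lobby vault study den terrace chapel annex gallery office hall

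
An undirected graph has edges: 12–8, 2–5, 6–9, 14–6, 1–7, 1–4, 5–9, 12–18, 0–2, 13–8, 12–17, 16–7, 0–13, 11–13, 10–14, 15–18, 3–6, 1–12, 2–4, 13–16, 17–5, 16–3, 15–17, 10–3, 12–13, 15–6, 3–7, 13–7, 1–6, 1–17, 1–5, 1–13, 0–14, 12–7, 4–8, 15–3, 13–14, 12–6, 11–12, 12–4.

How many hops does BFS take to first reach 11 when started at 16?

Level 0: 16
Level 1: 3, 7, 13
Level 2: 0, 1, 6, 8, 10, 11, 12, 14, 15
Level 3: 2, 4, 5, 9, 17, 18
11 first appears at level 2.

2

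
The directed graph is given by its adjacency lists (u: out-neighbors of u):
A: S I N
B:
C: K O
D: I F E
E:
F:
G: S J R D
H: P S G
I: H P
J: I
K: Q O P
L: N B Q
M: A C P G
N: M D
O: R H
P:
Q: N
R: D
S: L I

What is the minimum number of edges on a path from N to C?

2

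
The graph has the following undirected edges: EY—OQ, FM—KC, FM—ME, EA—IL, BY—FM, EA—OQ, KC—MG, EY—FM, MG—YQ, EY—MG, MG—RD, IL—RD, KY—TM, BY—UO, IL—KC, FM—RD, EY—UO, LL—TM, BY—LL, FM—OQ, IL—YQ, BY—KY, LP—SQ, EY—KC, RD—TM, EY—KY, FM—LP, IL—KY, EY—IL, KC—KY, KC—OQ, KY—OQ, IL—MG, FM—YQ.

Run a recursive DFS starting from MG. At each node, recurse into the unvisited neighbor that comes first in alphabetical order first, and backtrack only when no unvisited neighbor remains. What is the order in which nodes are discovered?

MG, EY, FM, BY, KY, IL, EA, OQ, KC, RD, TM, LL, YQ, UO, LP, SQ, ME

Visit MG
MG → EY
EY → FM
FM → BY
BY → KY
KY → IL
IL → EA
EA → OQ
OQ → KC
IL → RD
RD → TM
TM → LL
IL → YQ
BY → UO
FM → LP
LP → SQ
FM → ME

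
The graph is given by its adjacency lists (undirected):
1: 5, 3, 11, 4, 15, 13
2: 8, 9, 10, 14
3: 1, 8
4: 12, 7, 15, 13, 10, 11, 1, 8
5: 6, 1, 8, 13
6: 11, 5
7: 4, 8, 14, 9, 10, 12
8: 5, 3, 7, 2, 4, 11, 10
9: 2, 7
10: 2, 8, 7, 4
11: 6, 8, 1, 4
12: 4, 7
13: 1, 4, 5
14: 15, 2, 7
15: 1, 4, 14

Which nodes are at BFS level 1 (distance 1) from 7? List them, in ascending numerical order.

Level 0: 7
Level 1: 4, 8, 9, 10, 12, 14
Level 2: 1, 2, 3, 5, 11, 13, 15
Level 3: 6

4, 8, 9, 10, 12, 14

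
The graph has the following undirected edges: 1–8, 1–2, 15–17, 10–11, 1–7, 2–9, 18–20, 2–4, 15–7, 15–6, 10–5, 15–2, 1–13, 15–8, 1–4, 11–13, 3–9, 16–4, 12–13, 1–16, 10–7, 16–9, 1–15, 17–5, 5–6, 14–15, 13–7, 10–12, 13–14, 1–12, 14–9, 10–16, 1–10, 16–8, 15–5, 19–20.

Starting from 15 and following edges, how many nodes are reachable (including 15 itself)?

BFS from 15 visits: 15, 1, 2, 5, 6, 7, 8, 14, 17, 4, 10, 12, 13, 16, 9, 11, 3
Reachable nodes: 17 of 20 total.

17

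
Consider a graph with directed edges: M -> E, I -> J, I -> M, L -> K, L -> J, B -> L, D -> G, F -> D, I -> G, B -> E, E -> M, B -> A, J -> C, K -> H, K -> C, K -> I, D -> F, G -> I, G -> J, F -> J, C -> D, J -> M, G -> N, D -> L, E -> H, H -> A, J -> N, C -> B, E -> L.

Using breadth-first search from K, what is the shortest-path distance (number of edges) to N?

Level 0: K
Level 1: C, H, I
Level 2: A, B, D, G, J, M
Level 3: E, F, L, N
N first appears at level 3.

3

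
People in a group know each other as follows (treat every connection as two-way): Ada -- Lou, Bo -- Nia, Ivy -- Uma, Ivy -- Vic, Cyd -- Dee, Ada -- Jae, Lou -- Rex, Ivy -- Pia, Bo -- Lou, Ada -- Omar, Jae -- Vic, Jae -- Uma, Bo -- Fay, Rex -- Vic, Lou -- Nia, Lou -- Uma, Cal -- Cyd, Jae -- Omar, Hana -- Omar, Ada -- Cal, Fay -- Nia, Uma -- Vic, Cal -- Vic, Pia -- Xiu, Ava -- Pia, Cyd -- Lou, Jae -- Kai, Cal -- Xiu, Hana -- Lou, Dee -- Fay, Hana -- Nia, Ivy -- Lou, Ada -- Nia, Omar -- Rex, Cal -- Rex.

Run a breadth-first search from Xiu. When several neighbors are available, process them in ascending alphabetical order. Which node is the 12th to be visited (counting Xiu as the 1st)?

Nia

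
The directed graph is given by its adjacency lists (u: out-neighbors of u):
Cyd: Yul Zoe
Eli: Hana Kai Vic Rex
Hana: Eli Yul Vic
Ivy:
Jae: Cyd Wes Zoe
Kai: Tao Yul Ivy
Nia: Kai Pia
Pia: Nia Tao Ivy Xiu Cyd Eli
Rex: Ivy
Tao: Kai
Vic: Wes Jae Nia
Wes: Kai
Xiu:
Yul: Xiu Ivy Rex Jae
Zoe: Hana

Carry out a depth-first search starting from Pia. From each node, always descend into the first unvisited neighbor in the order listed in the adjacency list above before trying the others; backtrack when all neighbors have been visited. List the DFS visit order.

Visit Pia
Pia → Nia
Nia → Kai
Kai → Tao
Kai → Yul
Yul → Xiu
Yul → Ivy
Yul → Rex
Yul → Jae
Jae → Cyd
Cyd → Zoe
Zoe → Hana
Hana → Eli
Eli → Vic
Vic → Wes

Pia Nia Kai Tao Yul Xiu Ivy Rex Jae Cyd Zoe Hana Eli Vic Wes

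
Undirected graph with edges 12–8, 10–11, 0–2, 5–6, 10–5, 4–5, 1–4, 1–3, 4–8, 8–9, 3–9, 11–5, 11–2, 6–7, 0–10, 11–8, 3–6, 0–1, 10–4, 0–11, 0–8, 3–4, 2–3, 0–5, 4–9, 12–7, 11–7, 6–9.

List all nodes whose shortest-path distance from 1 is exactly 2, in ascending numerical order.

2, 5, 6, 8, 9, 10, 11

Level 0: 1
Level 1: 0, 3, 4
Level 2: 2, 5, 6, 8, 9, 10, 11
Level 3: 7, 12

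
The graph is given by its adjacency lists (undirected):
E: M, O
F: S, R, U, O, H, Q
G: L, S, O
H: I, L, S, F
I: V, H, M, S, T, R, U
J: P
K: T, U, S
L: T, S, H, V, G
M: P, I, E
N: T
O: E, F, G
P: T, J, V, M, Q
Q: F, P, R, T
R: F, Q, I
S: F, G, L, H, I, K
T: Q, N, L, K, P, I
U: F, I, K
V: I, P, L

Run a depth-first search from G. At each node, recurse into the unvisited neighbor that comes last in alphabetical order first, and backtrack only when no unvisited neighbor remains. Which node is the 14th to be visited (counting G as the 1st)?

Visit G
G → S
S → L
L → V
V → P
P → T
T → Q
Q → R
R → I
I → U
U → K
U → F
F → O
O → E
E → M
F → H
T → N
P → J

Visit order: G, S, L, V, P, T, Q, R, I, U, K, F, O, E, M, H, N, J

E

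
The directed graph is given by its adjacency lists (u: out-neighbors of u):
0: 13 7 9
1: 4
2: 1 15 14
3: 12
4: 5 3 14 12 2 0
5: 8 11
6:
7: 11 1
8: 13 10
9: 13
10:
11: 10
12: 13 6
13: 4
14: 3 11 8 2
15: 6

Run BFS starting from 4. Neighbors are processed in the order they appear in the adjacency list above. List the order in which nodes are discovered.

Visit 4; enqueue 5, 3, 14, 12, 2, 0 → queue [5, 3, 14, 12, 2, 0]
Visit 5; enqueue 8, 11 → queue [3, 14, 12, 2, 0, 8, 11]
Visit 3 → queue [14, 12, 2, 0, 8, 11]
Visit 14 → queue [12, 2, 0, 8, 11]
Visit 12; enqueue 13, 6 → queue [2, 0, 8, 11, 13, 6]
Visit 2; enqueue 1, 15 → queue [0, 8, 11, 13, 6, 1, 15]
Visit 0; enqueue 7, 9 → queue [8, 11, 13, 6, 1, 15, 7, 9]
Visit 8; enqueue 10 → queue [11, 13, 6, 1, 15, 7, 9, 10]
Visit 11 → queue [13, 6, 1, 15, 7, 9, 10]
Visit 13 → queue [6, 1, 15, 7, 9, 10]
Visit 6 → queue [1, 15, 7, 9, 10]
Visit 1 → queue [15, 7, 9, 10]
Visit 15 → queue [7, 9, 10]
Visit 7 → queue [9, 10]
Visit 9 → queue [10]
Visit 10 → queue []

4, 5, 3, 14, 12, 2, 0, 8, 11, 13, 6, 1, 15, 7, 9, 10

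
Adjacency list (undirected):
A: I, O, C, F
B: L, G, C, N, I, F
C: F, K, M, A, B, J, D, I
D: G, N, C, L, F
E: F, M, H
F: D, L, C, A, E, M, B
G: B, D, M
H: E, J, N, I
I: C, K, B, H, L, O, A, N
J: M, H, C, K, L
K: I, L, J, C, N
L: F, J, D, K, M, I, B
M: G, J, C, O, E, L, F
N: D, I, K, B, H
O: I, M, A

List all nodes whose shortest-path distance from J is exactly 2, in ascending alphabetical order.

A, B, D, E, F, G, I, N, O

Level 0: J
Level 1: C, H, K, L, M
Level 2: A, B, D, E, F, G, I, N, O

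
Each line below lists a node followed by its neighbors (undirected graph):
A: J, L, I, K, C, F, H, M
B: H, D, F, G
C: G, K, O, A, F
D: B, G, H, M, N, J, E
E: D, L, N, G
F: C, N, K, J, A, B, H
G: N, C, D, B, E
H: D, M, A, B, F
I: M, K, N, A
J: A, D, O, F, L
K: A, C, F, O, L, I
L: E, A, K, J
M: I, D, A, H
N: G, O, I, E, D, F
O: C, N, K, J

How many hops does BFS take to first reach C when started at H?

Level 0: H
Level 1: A, B, D, F, M
Level 2: C, E, G, I, J, K, L, N
Level 3: O
C first appears at level 2.

2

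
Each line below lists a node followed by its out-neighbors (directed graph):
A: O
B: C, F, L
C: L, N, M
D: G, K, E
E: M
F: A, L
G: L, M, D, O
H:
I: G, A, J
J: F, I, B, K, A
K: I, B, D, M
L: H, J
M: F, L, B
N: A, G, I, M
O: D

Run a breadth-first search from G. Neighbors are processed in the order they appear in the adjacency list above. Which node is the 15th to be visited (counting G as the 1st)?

N

Visit G; enqueue L, M, D, O → queue [L, M, D, O]
Visit L; enqueue H, J → queue [M, D, O, H, J]
Visit M; enqueue F, B → queue [D, O, H, J, F, B]
Visit D; enqueue K, E → queue [O, H, J, F, B, K, E]
Visit O → queue [H, J, F, B, K, E]
Visit H → queue [J, F, B, K, E]
Visit J; enqueue I, A → queue [F, B, K, E, I, A]
Visit F → queue [B, K, E, I, A]
Visit B; enqueue C → queue [K, E, I, A, C]
Visit K → queue [E, I, A, C]
Visit E → queue [I, A, C]
Visit I → queue [A, C]
Visit A → queue [C]
Visit C; enqueue N → queue [N]
Visit N → queue []

Visit order: G, L, M, D, O, H, J, F, B, K, E, I, A, C, N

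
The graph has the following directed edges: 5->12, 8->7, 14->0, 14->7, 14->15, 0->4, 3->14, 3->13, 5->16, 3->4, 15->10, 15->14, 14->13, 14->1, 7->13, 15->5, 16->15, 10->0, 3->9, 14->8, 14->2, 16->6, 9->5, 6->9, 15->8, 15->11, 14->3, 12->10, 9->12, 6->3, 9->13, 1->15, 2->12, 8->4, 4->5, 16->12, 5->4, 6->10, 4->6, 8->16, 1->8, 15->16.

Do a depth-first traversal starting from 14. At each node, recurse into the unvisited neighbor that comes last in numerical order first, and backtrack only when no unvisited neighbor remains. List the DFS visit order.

Visit 14
14 → 15
15 → 16
16 → 12
12 → 10
10 → 0
0 → 4
4 → 6
6 → 9
9 → 13
9 → 5
6 → 3
15 → 11
15 → 8
8 → 7
14 → 2
14 → 1

14, 15, 16, 12, 10, 0, 4, 6, 9, 13, 5, 3, 11, 8, 7, 2, 1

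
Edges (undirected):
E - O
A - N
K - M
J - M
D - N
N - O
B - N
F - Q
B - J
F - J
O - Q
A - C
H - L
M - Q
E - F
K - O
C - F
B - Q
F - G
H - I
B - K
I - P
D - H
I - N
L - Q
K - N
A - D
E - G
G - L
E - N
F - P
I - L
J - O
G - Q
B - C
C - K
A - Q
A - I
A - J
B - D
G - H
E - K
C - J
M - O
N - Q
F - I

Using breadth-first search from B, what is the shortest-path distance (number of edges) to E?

Level 0: B
Level 1: C, D, J, K, N, Q
Level 2: A, E, F, G, H, I, L, M, O
Level 3: P
E first appears at level 2.

2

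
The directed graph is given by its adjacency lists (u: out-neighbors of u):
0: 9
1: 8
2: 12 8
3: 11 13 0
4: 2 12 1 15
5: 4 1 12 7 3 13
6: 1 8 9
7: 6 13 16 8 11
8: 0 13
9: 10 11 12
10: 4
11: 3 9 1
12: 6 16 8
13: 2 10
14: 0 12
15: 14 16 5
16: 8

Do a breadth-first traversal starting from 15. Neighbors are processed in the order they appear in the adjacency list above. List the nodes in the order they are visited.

15 → 14 → 16 → 5 → 0 → 12 → 8 → 4 → 1 → 7 → 3 → 13 → 9 → 6 → 2 → 11 → 10

Visit 15; enqueue 14, 16, 5 → queue [14, 16, 5]
Visit 14; enqueue 0, 12 → queue [16, 5, 0, 12]
Visit 16; enqueue 8 → queue [5, 0, 12, 8]
Visit 5; enqueue 4, 1, 7, 3, 13 → queue [0, 12, 8, 4, 1, 7, 3, 13]
Visit 0; enqueue 9 → queue [12, 8, 4, 1, 7, 3, 13, 9]
Visit 12; enqueue 6 → queue [8, 4, 1, 7, 3, 13, 9, 6]
Visit 8 → queue [4, 1, 7, 3, 13, 9, 6]
Visit 4; enqueue 2 → queue [1, 7, 3, 13, 9, 6, 2]
Visit 1 → queue [7, 3, 13, 9, 6, 2]
Visit 7; enqueue 11 → queue [3, 13, 9, 6, 2, 11]
Visit 3 → queue [13, 9, 6, 2, 11]
Visit 13; enqueue 10 → queue [9, 6, 2, 11, 10]
Visit 9 → queue [6, 2, 11, 10]
Visit 6 → queue [2, 11, 10]
Visit 2 → queue [11, 10]
Visit 11 → queue [10]
Visit 10 → queue []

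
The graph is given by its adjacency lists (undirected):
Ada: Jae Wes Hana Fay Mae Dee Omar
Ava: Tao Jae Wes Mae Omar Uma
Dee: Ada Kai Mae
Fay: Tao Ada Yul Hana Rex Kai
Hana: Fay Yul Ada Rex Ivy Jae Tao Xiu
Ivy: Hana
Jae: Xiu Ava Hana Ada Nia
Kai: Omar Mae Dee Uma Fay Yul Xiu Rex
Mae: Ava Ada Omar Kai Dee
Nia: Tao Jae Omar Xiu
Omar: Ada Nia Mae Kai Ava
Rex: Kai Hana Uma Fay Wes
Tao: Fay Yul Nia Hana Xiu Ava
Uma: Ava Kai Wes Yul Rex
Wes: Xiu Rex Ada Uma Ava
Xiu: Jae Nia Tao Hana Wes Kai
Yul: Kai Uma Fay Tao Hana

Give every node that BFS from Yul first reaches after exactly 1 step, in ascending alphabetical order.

Fay, Hana, Kai, Tao, Uma

Level 0: Yul
Level 1: Fay, Hana, Kai, Tao, Uma
Level 2: Ada, Ava, Dee, Ivy, Jae, Mae, Nia, Omar, Rex, Wes, Xiu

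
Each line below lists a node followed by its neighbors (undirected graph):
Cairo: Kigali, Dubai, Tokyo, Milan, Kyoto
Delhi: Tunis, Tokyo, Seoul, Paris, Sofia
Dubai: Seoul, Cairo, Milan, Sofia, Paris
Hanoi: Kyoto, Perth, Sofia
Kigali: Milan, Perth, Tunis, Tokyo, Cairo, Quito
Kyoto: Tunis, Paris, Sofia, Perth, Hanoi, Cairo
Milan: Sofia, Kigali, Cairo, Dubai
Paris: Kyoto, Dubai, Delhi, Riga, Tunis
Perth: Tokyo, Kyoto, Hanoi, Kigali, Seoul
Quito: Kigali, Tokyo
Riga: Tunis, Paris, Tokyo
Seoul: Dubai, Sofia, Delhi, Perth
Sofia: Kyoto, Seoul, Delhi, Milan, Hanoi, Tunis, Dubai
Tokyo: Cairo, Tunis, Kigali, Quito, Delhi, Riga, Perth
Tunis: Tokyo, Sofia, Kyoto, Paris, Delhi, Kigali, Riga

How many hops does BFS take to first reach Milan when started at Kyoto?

Level 0: Kyoto
Level 1: Cairo, Hanoi, Paris, Perth, Sofia, Tunis
Level 2: Delhi, Dubai, Kigali, Milan, Riga, Seoul, Tokyo
Level 3: Quito
Milan first appears at level 2.

2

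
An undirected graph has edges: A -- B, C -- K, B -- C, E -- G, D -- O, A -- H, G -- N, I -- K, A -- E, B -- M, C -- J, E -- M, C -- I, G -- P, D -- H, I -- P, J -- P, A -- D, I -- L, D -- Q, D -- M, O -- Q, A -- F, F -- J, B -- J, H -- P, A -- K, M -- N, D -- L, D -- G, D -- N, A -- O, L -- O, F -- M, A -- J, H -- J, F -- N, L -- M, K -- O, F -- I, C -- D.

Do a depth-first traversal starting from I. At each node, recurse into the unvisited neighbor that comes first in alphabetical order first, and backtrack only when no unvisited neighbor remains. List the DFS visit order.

I, C, B, A, D, G, E, M, F, J, H, P, N, L, O, K, Q

Visit I
I → C
C → B
B → A
A → D
D → G
G → E
E → M
M → F
F → J
J → H
H → P
F → N
M → L
L → O
O → K
O → Q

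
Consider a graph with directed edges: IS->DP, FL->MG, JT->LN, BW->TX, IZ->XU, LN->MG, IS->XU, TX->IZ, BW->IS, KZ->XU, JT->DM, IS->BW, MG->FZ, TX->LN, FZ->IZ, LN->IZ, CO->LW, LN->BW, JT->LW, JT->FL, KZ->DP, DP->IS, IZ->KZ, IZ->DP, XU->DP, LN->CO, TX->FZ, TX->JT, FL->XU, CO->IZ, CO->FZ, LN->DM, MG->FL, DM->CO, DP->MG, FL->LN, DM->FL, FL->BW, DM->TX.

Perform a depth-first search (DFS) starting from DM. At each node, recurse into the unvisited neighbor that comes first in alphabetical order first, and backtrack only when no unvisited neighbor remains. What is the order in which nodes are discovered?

DM → CO → FZ → IZ → DP → IS → BW → TX → JT → FL → LN → MG → XU → LW → KZ

Visit DM
DM → CO
CO → FZ
FZ → IZ
IZ → DP
DP → IS
IS → BW
BW → TX
TX → JT
JT → FL
FL → LN
LN → MG
FL → XU
JT → LW
IZ → KZ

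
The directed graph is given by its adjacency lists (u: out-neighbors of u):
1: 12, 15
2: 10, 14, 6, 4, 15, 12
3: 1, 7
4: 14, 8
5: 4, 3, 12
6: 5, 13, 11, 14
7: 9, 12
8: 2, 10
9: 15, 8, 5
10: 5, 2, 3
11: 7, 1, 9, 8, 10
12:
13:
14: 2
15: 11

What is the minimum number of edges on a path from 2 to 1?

3

Level 0: 2
Level 1: 4, 6, 10, 12, 14, 15
Level 2: 3, 5, 8, 11, 13
Level 3: 1, 7, 9
1 first appears at level 3.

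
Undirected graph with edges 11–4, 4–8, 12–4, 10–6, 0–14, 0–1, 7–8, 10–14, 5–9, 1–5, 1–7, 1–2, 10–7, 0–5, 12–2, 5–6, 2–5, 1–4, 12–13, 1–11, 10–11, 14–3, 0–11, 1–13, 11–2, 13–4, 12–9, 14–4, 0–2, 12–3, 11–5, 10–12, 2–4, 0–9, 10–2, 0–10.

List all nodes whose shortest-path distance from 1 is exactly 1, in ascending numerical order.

Level 0: 1
Level 1: 0, 2, 4, 5, 7, 11, 13
Level 2: 6, 8, 9, 10, 12, 14
Level 3: 3

0, 2, 4, 5, 7, 11, 13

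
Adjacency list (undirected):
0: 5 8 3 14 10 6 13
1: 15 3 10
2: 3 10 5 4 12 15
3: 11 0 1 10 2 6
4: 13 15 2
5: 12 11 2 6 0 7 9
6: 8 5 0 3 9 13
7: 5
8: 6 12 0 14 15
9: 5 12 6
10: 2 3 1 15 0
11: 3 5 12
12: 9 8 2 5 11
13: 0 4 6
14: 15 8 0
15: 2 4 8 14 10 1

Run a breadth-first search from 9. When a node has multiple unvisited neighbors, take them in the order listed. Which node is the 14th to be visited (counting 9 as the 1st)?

15

Visit 9; enqueue 5, 12, 6 → queue [5, 12, 6]
Visit 5; enqueue 11, 2, 0, 7 → queue [12, 6, 11, 2, 0, 7]
Visit 12; enqueue 8 → queue [6, 11, 2, 0, 7, 8]
Visit 6; enqueue 3, 13 → queue [11, 2, 0, 7, 8, 3, 13]
Visit 11 → queue [2, 0, 7, 8, 3, 13]
Visit 2; enqueue 10, 4, 15 → queue [0, 7, 8, 3, 13, 10, 4, 15]
Visit 0; enqueue 14 → queue [7, 8, 3, 13, 10, 4, 15, 14]
Visit 7 → queue [8, 3, 13, 10, 4, 15, 14]
Visit 8 → queue [3, 13, 10, 4, 15, 14]
Visit 3; enqueue 1 → queue [13, 10, 4, 15, 14, 1]
Visit 13 → queue [10, 4, 15, 14, 1]
Visit 10 → queue [4, 15, 14, 1]
Visit 4 → queue [15, 14, 1]
Visit 15 → queue [14, 1]
Visit 14 → queue [1]
Visit 1 → queue []

Visit order: 9, 5, 12, 6, 11, 2, 0, 7, 8, 3, 13, 10, 4, 15, 14, 1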